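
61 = 61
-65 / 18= -3.61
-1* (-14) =14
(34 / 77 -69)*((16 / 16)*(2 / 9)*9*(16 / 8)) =-21116 / 77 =-274.23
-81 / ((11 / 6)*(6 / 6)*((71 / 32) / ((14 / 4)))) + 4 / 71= -54388 / 781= -69.64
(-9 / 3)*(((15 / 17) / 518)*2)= -45 / 4403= -0.01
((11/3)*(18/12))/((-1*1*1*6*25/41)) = -451/300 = -1.50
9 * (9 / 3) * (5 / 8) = 135 / 8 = 16.88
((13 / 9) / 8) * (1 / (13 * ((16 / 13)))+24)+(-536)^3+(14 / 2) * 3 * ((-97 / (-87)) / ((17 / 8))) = -87456828480887 / 567936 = -153990640.64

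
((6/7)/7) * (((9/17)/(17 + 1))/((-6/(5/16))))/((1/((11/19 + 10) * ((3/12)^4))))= -1005/129654784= -0.00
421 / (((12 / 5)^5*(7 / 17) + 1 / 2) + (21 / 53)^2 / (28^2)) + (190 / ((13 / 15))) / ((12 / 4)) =88572507381950 / 1033224932753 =85.72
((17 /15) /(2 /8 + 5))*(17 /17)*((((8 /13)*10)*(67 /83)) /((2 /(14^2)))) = 1020544 /9711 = 105.09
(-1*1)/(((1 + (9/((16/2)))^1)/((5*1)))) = -40/17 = -2.35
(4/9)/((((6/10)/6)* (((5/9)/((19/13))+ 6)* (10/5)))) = 380/1091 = 0.35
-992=-992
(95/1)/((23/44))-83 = 2271/23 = 98.74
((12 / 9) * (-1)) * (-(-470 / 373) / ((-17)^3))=1880 / 5497647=0.00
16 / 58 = 8 / 29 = 0.28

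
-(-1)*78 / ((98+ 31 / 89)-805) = -1157 / 10482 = -0.11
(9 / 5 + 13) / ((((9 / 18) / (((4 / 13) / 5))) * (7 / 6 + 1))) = 3552 / 4225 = 0.84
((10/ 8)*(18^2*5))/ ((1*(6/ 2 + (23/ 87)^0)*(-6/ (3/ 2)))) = -2025/ 16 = -126.56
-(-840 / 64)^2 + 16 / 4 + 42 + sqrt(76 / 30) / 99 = -8081 / 64 + sqrt(570) / 1485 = -126.25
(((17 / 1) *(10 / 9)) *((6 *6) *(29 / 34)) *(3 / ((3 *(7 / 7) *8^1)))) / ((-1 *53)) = -1.37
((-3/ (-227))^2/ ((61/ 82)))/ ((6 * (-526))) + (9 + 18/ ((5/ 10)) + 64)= 180216184723/ 1653359494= 109.00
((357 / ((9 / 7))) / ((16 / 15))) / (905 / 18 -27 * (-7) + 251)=7497 / 14120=0.53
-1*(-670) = 670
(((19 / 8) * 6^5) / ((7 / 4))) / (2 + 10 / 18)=664848 / 161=4129.49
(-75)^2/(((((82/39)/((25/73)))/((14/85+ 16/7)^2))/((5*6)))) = 6995092162500/42383873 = 165041.36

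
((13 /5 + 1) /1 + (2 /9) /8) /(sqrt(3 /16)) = 653 *sqrt(3) /135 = 8.38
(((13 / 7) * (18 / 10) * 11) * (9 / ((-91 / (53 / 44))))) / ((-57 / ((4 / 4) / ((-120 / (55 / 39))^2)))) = 6413 / 604181760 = 0.00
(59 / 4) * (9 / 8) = 531 / 32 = 16.59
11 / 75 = 0.15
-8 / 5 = -1.60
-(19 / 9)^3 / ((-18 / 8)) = 27436 / 6561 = 4.18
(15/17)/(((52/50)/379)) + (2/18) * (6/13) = 426443/1326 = 321.60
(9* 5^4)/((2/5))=28125/2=14062.50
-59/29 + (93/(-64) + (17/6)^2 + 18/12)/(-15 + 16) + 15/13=1562195/217152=7.19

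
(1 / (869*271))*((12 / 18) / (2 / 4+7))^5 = 1024 / 43456188909375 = 0.00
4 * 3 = 12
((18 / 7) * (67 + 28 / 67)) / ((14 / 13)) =528489 / 3283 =160.98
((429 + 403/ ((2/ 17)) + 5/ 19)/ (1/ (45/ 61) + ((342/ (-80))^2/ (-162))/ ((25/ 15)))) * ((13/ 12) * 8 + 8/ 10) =99841449600/ 3523607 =28335.01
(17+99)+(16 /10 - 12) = 528 /5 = 105.60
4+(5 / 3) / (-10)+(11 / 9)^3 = 8251 / 1458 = 5.66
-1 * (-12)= 12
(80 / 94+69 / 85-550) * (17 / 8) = -2190607 / 1880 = -1165.22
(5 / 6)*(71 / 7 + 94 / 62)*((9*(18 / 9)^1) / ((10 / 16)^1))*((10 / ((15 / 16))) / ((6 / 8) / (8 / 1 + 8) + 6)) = 41451520 / 83979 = 493.59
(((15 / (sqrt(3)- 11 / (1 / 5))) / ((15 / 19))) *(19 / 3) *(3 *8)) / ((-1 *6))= 722 *sqrt(3) / 4533+39710 / 4533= 9.04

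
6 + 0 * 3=6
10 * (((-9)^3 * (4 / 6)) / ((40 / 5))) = -1215 / 2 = -607.50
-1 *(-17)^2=-289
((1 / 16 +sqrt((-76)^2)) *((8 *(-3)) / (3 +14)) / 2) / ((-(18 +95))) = 3651 / 7684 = 0.48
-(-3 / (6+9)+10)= -49 / 5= -9.80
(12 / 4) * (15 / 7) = 45 / 7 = 6.43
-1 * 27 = -27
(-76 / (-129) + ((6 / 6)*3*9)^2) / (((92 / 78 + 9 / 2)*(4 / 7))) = 8564647 / 38098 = 224.81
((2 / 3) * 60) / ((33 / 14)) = 560 / 33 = 16.97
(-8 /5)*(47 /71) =-376 /355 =-1.06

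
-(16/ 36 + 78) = -706/ 9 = -78.44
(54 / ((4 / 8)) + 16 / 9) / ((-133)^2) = 52 / 8379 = 0.01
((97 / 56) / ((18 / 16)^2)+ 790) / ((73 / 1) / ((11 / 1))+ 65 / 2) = 9871532 / 488187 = 20.22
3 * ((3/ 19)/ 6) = 3/ 38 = 0.08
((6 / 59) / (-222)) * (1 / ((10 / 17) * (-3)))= 17 / 65490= 0.00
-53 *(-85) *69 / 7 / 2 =310845 / 14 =22203.21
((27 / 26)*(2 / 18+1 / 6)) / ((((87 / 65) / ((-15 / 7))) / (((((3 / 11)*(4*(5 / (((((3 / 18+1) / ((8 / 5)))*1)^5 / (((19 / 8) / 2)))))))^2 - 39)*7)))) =-37989426077900443683 / 12390070609262500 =-3066.12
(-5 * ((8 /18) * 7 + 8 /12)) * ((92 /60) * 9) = -782 /3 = -260.67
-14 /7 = -2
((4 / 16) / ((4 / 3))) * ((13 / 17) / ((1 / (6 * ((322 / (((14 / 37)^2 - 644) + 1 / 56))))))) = -27771534 / 64546739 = -0.43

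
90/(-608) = -45/304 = -0.15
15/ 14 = 1.07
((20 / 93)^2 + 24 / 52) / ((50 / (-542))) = -15472474 / 2810925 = -5.50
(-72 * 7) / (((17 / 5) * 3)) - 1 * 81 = -2217 / 17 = -130.41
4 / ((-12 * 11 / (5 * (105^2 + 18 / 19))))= -349155 / 209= -1670.60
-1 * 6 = -6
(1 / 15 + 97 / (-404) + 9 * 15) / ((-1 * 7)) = -817049 / 42420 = -19.26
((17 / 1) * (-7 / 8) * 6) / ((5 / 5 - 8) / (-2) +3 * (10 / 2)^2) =-357 / 314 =-1.14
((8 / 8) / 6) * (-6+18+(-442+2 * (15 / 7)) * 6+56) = -8954 / 21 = -426.38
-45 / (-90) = 1 / 2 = 0.50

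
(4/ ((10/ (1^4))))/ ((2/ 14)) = 14/ 5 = 2.80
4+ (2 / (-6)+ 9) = 38 / 3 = 12.67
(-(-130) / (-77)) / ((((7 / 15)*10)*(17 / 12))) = -2340 / 9163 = -0.26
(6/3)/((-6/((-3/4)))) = 0.25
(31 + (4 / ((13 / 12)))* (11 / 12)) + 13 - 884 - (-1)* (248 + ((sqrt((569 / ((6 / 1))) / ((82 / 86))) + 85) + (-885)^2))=sqrt(6018882) / 246 + 10175378 / 13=782731.36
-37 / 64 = -0.58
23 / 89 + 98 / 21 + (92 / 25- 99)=-603386 / 6675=-90.39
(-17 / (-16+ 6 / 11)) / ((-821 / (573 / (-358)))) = 6303 / 2939180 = 0.00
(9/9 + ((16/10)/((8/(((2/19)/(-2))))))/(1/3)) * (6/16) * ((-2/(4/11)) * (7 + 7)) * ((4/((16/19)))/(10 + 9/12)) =-5313/430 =-12.36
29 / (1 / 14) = 406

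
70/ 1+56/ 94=3318/ 47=70.60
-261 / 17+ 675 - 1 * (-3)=11265 / 17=662.65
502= 502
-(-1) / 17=1 / 17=0.06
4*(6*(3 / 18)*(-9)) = -36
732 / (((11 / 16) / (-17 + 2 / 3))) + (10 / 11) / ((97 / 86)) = -18554852 / 1067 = -17389.74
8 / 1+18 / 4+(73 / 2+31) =80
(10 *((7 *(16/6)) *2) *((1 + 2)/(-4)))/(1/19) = -5320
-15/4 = -3.75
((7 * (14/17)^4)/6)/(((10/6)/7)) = 2.25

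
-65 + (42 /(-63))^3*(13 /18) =-15847 /243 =-65.21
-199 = -199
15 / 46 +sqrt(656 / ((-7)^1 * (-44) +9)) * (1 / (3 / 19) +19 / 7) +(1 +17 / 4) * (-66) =-7962 / 23 +760 * sqrt(12997) / 6657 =-333.16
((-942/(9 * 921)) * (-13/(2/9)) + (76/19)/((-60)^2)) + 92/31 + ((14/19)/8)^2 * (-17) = 117162912823/12368293200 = 9.47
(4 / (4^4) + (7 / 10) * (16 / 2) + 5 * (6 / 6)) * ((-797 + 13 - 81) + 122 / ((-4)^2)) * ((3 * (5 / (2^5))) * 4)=-69900069 / 4096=-17065.45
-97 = -97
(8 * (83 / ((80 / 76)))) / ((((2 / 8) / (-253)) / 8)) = -25534784 / 5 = -5106956.80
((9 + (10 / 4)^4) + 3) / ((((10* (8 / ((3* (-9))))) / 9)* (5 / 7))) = -1389717 / 6400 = -217.14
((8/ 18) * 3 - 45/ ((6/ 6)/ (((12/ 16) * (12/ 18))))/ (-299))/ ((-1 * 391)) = -2527/ 701454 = -0.00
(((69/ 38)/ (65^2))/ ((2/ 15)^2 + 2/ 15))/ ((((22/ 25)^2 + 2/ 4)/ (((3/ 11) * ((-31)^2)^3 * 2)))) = 38273596243125/ 35426963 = 1080352.17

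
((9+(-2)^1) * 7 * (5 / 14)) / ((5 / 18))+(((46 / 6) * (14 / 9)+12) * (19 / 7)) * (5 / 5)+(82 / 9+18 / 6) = 26470 / 189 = 140.05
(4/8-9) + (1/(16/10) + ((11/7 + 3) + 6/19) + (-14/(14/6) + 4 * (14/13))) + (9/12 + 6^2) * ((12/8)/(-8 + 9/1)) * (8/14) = 370973/13832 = 26.82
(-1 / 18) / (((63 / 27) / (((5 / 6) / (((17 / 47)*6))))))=-235 / 25704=-0.01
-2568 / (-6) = 428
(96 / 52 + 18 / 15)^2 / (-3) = -13068 / 4225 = -3.09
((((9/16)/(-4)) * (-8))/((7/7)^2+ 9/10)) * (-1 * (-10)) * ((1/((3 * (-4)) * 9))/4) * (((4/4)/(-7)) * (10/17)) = 125/108528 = 0.00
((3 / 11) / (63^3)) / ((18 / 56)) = 4 / 1178793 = 0.00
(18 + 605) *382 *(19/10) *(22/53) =49739074/265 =187694.62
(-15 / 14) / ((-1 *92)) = 0.01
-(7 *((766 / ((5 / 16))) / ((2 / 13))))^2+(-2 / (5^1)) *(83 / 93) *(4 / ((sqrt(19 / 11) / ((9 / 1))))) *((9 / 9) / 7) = -310971291904 / 25-1992 *sqrt(209) / 20615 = -12438851677.56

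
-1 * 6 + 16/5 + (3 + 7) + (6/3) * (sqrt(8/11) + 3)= 4 * sqrt(22)/11 + 66/5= 14.91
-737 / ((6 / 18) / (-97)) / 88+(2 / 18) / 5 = 877373 / 360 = 2437.15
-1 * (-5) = 5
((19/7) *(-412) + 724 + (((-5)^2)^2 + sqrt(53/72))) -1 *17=sqrt(106)/12 + 1496/7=214.57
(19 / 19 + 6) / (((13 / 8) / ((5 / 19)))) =280 / 247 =1.13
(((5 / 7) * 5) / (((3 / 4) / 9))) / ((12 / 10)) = 250 / 7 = 35.71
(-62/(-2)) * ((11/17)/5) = 341/85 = 4.01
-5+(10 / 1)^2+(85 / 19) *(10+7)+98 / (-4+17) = 44112 / 247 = 178.59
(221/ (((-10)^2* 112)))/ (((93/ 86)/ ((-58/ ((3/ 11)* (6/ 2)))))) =-3031457/ 2343600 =-1.29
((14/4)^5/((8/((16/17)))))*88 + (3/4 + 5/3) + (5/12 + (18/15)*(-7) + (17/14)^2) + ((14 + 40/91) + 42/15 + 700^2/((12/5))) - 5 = 45397847717/216580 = 209612.37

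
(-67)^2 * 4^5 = 4596736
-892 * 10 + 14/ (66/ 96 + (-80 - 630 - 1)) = -101376024/ 11365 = -8920.02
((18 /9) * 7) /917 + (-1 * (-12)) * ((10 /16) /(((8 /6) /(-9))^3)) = -38676839 /16768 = -2306.59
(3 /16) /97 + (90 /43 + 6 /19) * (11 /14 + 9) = 209239173 /8875888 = 23.57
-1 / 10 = -0.10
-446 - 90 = -536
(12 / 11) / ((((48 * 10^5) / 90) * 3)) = 3 / 440000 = 0.00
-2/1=-2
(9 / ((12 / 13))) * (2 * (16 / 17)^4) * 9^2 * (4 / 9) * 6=3305.01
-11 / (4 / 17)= -187 / 4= -46.75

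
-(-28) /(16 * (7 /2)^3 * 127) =2 /6223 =0.00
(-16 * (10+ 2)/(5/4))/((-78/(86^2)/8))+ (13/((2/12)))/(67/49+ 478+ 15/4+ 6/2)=721596881336/6193135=116515.61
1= 1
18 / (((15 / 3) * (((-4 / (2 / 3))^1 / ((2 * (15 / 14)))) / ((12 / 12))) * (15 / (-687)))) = 2061 / 35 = 58.89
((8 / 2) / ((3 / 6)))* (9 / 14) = 36 / 7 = 5.14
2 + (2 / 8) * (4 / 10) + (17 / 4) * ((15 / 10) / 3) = 169 / 40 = 4.22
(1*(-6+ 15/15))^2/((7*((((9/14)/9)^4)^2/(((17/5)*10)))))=179202956800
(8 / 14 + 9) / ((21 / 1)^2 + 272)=67 / 4991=0.01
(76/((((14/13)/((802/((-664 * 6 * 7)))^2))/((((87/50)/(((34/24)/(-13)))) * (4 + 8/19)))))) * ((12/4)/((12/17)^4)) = -3871865049013/77774054400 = -49.78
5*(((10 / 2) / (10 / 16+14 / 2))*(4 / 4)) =200 / 61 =3.28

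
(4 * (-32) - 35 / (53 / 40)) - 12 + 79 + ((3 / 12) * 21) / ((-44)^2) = -35876839 / 410432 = -87.41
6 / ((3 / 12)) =24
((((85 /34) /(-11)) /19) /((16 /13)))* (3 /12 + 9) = -2405 /26752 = -0.09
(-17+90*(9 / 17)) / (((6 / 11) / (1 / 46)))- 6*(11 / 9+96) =-910423 / 1564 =-582.11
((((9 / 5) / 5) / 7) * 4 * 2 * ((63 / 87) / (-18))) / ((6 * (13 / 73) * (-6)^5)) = 73 / 36644400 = 0.00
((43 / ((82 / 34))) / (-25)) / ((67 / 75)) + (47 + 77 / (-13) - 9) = 1116990 / 35711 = 31.28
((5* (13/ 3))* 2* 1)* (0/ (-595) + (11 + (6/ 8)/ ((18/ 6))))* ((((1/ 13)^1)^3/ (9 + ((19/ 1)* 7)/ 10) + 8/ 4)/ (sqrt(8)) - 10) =-4875 + 9186300* sqrt(2)/ 37687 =-4530.28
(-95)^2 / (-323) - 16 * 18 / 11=-10121 / 187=-54.12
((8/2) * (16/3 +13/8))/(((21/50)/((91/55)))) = 10855/99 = 109.65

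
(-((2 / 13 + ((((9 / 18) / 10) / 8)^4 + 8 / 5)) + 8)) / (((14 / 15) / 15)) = -747896832117 / 4771020800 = -156.76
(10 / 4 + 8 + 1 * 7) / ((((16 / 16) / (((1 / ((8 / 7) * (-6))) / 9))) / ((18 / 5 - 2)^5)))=-50176 / 16875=-2.97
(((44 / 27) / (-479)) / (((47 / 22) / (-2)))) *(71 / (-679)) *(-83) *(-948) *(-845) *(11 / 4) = 8377574130640 / 137576943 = 60893.74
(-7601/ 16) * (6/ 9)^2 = -7601/ 36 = -211.14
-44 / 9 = -4.89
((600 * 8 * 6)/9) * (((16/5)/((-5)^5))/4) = -512/625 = -0.82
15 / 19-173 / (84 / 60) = -16330 / 133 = -122.78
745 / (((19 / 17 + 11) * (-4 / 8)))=-12665 / 103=-122.96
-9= -9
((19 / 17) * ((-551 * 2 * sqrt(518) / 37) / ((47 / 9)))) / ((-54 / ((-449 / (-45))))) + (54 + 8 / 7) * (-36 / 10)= -6948 / 35 + 4700581 * sqrt(518) / 3991005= -171.71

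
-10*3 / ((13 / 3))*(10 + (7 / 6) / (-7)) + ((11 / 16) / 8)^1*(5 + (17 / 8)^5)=-3485490369 / 54525952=-63.92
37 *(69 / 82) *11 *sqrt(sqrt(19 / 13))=28083 *13^(3 / 4) *19^(1 / 4) / 1066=376.56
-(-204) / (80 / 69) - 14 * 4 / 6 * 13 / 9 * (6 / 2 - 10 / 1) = 145973 / 540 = 270.32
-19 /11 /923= -19 /10153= -0.00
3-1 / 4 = 11 / 4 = 2.75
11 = 11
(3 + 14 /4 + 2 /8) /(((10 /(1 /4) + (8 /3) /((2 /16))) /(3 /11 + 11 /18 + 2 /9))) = 1971 /16192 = 0.12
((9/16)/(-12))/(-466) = 3/29824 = 0.00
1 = 1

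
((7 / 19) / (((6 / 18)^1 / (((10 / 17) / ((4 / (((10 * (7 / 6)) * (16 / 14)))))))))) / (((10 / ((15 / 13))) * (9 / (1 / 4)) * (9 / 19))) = 175 / 11934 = 0.01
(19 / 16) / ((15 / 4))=19 / 60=0.32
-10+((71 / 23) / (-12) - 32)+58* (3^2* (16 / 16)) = 132409 / 276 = 479.74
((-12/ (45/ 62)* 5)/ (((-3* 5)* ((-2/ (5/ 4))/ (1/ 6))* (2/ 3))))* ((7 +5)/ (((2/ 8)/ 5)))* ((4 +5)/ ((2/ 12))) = -11160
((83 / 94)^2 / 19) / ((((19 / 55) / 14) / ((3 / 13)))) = 0.38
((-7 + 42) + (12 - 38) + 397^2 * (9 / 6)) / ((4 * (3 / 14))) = 1103305 / 4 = 275826.25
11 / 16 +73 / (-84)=-61 / 336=-0.18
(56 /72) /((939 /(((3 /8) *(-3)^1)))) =-7 /7512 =-0.00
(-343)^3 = -40353607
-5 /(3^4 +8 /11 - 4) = -11 /171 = -0.06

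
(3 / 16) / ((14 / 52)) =39 / 56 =0.70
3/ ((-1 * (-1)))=3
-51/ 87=-17/ 29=-0.59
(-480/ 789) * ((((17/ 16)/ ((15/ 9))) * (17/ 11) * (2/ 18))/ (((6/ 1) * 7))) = -289/ 182259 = -0.00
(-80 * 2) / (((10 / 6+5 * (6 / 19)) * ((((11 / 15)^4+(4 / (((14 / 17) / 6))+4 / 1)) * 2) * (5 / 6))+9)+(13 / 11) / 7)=-4266108000 / 5066397359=-0.84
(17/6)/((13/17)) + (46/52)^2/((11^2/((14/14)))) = 910781/245388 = 3.71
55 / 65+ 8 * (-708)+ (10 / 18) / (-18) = -11926667 / 2106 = -5663.18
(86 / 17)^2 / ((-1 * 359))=-7396 / 103751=-0.07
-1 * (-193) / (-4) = -193 / 4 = -48.25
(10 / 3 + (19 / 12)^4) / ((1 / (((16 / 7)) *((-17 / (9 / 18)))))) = -3390497 / 4536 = -747.46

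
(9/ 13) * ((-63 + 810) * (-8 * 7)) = -376488/ 13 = -28960.62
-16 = -16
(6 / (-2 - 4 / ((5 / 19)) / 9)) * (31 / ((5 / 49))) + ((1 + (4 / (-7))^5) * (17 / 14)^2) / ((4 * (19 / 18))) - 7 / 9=-494.58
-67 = -67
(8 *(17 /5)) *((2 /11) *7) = 1904 /55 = 34.62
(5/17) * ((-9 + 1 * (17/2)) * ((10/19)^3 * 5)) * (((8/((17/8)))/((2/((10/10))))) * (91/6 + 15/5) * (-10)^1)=218000000/5946753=36.66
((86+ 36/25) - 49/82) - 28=120627/2050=58.84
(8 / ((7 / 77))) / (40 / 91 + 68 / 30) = 60060 / 1847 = 32.52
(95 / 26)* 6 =285 / 13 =21.92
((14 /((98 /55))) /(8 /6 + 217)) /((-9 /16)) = -0.06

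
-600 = -600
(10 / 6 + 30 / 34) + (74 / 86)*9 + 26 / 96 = 10.56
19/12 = 1.58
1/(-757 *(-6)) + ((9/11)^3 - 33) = -196185817/6045402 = -32.45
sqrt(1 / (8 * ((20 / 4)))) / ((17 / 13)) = 13 * sqrt(10) / 340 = 0.12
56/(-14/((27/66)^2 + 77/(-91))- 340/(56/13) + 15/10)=-837116/849133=-0.99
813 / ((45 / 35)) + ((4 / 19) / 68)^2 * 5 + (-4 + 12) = 200416024 / 312987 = 640.33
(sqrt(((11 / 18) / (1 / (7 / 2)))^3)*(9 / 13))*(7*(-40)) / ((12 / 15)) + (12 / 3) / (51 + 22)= 4 / 73 - 13475*sqrt(77) / 156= -757.91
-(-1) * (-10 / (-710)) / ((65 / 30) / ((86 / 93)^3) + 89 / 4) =1272112 / 2257092769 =0.00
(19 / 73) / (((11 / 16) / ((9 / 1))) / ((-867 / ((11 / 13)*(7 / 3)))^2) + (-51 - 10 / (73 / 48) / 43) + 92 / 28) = -941564330454384 / 173163870025466209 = -0.01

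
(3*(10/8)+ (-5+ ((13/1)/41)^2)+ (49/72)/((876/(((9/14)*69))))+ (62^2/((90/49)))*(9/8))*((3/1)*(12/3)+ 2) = 646877946099/19634080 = 32946.69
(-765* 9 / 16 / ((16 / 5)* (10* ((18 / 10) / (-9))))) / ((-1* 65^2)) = -1377 / 86528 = -0.02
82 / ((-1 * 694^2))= -41 / 240818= -0.00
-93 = -93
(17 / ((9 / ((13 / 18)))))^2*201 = 3272347 / 8748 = 374.07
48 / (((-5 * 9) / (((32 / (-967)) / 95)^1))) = 0.00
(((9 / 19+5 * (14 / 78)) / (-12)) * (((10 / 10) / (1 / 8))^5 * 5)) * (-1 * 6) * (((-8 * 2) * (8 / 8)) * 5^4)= -832307200000 / 741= -1123221592.44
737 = 737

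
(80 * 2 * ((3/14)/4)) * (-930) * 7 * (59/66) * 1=-548700/11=-49881.82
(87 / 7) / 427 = 87 / 2989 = 0.03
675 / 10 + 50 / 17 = 2395 / 34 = 70.44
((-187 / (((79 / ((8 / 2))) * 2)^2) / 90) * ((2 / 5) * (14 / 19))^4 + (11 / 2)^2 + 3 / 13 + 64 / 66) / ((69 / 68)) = 30.99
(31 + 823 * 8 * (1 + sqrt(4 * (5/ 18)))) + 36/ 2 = 6633 + 6584 * sqrt(10)/ 3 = 13573.15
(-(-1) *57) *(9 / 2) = 256.50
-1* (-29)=29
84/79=1.06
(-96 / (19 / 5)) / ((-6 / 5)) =21.05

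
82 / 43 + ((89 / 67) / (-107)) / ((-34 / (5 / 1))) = 20006307 / 10481078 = 1.91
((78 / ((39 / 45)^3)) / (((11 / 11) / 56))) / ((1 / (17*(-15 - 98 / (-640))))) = -1144872225 / 676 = -1693597.97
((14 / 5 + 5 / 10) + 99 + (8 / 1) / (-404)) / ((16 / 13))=1342939 / 16160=83.10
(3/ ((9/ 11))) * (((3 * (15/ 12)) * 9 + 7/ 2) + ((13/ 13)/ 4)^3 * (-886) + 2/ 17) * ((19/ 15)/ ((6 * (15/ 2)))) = 2.43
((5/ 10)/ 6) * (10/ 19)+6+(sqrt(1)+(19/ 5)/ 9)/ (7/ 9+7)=124223/ 19950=6.23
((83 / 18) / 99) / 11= 83 / 19602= 0.00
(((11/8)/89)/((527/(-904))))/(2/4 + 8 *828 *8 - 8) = -0.00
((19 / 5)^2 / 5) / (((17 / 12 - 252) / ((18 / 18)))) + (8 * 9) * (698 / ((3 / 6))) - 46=100465.99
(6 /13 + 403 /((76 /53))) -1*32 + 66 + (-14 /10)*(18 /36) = 314.80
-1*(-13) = 13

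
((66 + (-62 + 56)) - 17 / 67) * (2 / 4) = 29.87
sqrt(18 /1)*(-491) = -1473*sqrt(2) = -2083.14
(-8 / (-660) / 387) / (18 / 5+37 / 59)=118 / 15925437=0.00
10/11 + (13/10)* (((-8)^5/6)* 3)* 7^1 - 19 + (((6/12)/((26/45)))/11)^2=-243936096003/1635920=-149112.48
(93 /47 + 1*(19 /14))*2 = 2195 /329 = 6.67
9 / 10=0.90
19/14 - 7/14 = 6/7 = 0.86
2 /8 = 1 /4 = 0.25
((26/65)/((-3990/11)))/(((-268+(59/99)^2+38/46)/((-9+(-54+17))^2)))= 874490958/99994523825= 0.01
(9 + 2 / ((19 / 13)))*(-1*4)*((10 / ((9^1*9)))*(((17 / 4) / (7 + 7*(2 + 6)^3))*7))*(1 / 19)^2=-0.00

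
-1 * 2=-2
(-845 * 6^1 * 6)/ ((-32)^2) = -7605/ 256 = -29.71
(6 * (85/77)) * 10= 5100/77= 66.23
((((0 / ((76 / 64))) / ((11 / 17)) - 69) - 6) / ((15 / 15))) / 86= -75 / 86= -0.87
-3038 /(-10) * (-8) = -12152 /5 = -2430.40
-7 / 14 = -1 / 2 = -0.50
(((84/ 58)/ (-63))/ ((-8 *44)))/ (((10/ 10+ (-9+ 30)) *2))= 1/ 673728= 0.00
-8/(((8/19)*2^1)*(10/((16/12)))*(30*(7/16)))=-152/1575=-0.10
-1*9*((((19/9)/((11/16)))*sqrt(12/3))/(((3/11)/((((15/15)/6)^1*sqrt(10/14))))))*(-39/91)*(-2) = -608*sqrt(35)/147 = -24.47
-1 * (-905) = 905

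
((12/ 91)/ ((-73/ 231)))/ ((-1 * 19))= 396/ 18031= 0.02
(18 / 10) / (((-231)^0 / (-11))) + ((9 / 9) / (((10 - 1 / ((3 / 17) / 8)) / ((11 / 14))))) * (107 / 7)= -1046067 / 51940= -20.14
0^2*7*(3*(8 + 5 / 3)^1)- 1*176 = -176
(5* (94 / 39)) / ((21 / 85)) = 39950 / 819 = 48.78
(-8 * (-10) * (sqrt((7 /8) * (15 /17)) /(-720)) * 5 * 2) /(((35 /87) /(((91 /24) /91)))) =-29 * sqrt(3570) /17136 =-0.10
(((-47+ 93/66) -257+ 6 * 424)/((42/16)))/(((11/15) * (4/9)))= 2218995/847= 2619.83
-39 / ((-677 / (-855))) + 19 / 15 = -487312 / 10155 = -47.99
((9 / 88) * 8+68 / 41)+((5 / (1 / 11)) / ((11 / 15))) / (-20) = -2297 / 1804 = -1.27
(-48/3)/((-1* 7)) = 16/7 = 2.29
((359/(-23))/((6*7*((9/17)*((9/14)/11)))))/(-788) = 67133/4404132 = 0.02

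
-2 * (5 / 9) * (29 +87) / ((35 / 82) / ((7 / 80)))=-26.42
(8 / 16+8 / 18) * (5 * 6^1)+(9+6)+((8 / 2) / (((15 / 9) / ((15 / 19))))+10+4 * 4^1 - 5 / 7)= 28135 / 399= 70.51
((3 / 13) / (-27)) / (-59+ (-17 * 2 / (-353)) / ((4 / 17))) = 706 / 4839705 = 0.00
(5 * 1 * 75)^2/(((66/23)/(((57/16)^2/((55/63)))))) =44135634375/61952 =712416.62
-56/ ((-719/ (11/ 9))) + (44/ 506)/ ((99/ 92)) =1392/ 7909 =0.18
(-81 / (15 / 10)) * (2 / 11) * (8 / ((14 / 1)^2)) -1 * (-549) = 295695 / 539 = 548.60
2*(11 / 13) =22 / 13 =1.69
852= 852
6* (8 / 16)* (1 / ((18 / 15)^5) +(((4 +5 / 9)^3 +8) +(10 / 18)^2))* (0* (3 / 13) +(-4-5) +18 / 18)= -2478.06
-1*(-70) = 70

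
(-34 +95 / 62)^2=1054.15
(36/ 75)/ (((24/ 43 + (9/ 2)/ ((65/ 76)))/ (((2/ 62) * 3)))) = 3354/ 420205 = 0.01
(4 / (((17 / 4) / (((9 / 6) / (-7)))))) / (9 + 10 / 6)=-9 / 476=-0.02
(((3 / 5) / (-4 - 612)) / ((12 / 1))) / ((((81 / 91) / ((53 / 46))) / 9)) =-689 / 728640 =-0.00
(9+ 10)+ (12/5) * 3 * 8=383/5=76.60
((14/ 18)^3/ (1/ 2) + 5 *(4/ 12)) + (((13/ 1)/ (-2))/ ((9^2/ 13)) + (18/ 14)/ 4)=38495/ 20412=1.89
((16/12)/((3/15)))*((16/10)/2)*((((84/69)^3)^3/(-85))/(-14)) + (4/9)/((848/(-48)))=28360284280436/24342578219672445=0.00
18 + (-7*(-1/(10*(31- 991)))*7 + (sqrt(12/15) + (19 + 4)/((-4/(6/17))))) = 2*sqrt(5)/5 + 2605567/163200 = 16.86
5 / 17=0.29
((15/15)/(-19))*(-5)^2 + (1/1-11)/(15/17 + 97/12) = -84485/34751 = -2.43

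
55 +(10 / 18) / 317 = 156920 / 2853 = 55.00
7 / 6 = 1.17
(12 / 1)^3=1728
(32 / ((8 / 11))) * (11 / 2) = 242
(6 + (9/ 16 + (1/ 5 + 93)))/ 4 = 7981/ 320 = 24.94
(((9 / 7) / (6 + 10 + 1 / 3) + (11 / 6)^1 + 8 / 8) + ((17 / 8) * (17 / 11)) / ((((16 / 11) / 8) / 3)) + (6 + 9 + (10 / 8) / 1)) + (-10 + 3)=1092379 / 16464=66.35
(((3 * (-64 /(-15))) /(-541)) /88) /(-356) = 0.00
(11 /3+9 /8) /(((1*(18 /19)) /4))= 2185 /108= 20.23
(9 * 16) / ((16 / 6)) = 54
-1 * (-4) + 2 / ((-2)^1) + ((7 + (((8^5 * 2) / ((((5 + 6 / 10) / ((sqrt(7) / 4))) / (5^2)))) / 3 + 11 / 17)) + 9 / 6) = 413 / 34 + 512000 * sqrt(7) / 21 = 64518.08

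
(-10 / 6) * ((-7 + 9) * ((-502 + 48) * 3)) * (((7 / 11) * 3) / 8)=23835 / 22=1083.41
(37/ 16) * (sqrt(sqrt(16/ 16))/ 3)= 0.77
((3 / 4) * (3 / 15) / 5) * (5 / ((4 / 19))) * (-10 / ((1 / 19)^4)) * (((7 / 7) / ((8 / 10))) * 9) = -334273365 / 32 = -10446042.66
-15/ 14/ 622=-15/ 8708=-0.00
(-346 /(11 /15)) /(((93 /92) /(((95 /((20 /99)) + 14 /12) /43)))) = -225092030 /43989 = -5117.01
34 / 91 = 0.37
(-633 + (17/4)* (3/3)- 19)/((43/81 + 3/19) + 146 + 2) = -3987549/915328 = -4.36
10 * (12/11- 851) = -93490/11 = -8499.09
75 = 75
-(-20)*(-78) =-1560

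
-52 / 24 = -13 / 6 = -2.17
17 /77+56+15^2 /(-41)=160164 /3157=50.73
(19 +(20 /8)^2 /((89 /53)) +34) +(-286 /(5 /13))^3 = -411166841.13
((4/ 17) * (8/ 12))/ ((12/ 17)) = 2/ 9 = 0.22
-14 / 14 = -1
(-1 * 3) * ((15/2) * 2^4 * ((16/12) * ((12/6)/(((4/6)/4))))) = -5760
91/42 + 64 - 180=-113.83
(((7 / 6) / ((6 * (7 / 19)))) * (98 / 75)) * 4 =1862 / 675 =2.76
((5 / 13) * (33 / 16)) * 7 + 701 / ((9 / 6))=295081 / 624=472.89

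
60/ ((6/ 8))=80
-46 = -46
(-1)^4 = 1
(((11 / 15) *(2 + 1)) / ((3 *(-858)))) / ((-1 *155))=1 / 181350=0.00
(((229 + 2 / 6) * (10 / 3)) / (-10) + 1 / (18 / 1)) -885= -17305 / 18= -961.39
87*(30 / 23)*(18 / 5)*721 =6774516 / 23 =294544.17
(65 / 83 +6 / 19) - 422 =-663761 / 1577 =-420.90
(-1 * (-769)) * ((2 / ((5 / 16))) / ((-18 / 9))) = -12304 / 5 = -2460.80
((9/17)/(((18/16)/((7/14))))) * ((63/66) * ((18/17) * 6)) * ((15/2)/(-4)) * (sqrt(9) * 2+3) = -76545/3179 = -24.08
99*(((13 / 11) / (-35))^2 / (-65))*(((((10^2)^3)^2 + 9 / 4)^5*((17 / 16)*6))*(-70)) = 6110208000068739840000309329280000695990880000782989740000352345383 / 7884800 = 774935064943782954545493800000000000000000000000000000000000.00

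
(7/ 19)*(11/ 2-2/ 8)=147/ 76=1.93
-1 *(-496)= 496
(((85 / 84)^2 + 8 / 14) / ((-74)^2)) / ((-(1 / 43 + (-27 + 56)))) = -484051 / 48221042688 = -0.00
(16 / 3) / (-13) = -16 / 39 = -0.41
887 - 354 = 533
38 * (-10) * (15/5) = -1140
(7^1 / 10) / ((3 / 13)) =91 / 30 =3.03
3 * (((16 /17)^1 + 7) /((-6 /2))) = -135 /17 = -7.94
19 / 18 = 1.06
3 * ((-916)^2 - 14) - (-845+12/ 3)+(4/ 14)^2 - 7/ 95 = 11721136422/ 4655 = 2517967.01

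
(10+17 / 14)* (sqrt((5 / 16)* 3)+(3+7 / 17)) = 157* sqrt(15) / 56+4553 / 119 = 49.12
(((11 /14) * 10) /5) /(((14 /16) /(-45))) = -3960 /49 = -80.82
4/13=0.31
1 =1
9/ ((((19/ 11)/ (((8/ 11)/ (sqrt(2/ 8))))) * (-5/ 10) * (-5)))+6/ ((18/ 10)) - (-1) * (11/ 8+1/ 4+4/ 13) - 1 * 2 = 186661/ 29640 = 6.30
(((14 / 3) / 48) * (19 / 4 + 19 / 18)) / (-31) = -1463 / 80352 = -0.02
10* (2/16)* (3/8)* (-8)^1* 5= -75/4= -18.75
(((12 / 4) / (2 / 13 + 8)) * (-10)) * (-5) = 975 / 53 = 18.40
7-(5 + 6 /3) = 0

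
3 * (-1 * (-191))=573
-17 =-17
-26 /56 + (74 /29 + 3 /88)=37899 /17864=2.12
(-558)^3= -173741112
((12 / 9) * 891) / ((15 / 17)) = 1346.40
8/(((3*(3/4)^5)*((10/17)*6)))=34816/10935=3.18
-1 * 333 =-333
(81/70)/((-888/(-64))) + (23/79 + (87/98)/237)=541803/1432270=0.38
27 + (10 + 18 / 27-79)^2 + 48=42700 / 9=4744.44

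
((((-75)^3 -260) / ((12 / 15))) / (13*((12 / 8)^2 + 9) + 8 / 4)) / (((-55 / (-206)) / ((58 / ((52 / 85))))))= -107177965825 / 84799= -1263906.01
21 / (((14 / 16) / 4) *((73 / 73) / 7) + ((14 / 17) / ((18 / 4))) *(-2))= -102816 / 1639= -62.73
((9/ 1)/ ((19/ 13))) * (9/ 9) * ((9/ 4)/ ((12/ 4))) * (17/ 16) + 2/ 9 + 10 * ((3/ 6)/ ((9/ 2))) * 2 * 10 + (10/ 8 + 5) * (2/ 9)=104845/ 3648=28.74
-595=-595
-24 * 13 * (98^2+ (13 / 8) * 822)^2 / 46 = -74679153159 / 92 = -811729925.64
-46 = -46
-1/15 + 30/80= 37/120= 0.31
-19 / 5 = -3.80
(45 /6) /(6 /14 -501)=-35 /2336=-0.01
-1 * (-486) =486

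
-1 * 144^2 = -20736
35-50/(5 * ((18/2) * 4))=625/18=34.72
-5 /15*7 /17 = -7 /51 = -0.14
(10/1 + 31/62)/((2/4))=21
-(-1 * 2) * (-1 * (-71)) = 142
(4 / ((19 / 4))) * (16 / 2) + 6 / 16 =7.11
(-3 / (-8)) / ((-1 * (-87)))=1 / 232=0.00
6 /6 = 1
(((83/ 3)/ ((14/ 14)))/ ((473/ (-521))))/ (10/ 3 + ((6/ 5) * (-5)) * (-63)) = -0.08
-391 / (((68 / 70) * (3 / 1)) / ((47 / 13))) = -37835 / 78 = -485.06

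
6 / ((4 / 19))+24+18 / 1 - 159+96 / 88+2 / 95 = -182641 / 2090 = -87.39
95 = 95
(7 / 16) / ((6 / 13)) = 91 / 96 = 0.95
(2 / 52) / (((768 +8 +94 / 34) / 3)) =17 / 114738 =0.00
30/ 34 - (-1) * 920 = 15655/ 17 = 920.88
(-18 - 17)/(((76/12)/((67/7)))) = -1005/19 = -52.89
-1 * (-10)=10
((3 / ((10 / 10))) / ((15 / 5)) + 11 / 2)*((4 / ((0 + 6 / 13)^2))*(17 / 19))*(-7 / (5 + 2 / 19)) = -261443 / 1746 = -149.74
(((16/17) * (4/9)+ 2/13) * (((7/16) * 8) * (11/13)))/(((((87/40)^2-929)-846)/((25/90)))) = -25036000/94163359329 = -0.00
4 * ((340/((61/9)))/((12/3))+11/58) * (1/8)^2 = 45041/56608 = 0.80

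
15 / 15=1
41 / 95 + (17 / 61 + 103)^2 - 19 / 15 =11310764402 / 1060485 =10665.65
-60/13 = -4.62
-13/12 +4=2.92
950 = 950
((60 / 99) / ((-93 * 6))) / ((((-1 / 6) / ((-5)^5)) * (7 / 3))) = -62500 / 7161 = -8.73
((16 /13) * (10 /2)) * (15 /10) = 120 /13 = 9.23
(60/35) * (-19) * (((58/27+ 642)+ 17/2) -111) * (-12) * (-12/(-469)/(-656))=-1111462/134603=-8.26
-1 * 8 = -8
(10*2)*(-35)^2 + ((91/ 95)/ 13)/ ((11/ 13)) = 25602591/ 1045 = 24500.09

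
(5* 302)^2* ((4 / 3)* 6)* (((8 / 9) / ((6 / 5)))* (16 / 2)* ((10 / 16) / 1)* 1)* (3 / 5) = 364816000 / 9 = 40535111.11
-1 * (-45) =45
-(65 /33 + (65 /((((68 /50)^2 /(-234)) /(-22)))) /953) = -1743286480 /9088761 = -191.81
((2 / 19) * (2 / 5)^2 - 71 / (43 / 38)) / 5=-1281206 / 102125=-12.55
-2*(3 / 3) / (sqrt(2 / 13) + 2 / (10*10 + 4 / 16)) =41704 / 160385-160801*sqrt(26) / 160385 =-4.85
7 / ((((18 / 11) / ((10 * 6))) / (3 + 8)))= 2823.33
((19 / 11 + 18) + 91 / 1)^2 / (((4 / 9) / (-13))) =-43393077 / 121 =-358620.47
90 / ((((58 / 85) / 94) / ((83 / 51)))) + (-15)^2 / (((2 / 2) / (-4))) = 559050 / 29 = 19277.59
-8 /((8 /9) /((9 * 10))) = -810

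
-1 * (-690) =690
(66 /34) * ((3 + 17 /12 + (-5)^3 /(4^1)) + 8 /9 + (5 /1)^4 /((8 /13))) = 783827 /408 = 1921.14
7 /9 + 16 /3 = 55 /9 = 6.11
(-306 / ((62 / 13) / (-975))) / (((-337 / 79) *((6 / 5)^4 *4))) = -3546359375 / 2005824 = -1768.03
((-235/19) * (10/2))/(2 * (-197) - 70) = 1175/8816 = 0.13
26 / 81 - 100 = -8074 / 81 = -99.68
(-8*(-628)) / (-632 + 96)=-628 / 67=-9.37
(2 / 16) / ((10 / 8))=1 / 10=0.10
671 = 671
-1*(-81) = 81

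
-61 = -61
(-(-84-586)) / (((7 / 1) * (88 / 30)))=5025 / 154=32.63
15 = 15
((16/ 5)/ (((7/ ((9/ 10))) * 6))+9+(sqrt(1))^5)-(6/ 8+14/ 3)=9769/ 2100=4.65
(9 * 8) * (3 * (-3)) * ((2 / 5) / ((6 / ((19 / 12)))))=-342 / 5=-68.40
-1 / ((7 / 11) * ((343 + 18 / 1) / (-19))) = 11 / 133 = 0.08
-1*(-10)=10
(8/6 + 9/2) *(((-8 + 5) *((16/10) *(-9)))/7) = 36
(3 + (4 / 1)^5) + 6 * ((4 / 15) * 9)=5207 / 5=1041.40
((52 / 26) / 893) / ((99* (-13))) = -2 / 1149291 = -0.00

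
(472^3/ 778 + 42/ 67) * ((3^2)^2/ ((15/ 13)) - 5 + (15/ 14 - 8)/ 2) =227212663017/ 27230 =8344203.56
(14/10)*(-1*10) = -14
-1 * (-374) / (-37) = -374 / 37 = -10.11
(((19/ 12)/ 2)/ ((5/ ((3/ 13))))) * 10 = 19/ 52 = 0.37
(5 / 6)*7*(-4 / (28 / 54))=-45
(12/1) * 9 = 108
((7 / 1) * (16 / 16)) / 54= 7 / 54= 0.13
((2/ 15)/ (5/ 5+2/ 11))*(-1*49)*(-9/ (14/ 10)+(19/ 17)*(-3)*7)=182644/ 1105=165.29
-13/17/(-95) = 13/1615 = 0.01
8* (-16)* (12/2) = -768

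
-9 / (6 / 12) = -18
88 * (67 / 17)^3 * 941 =24905582504 / 4913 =5069322.72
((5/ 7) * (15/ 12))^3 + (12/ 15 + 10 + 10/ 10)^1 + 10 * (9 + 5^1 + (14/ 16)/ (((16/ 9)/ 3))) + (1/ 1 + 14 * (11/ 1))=2210823/ 6860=322.28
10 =10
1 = 1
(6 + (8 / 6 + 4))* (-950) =-32300 / 3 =-10766.67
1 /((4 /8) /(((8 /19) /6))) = 8 /57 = 0.14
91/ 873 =0.10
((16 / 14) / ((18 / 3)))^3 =64 / 9261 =0.01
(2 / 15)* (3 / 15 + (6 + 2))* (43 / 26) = 1763 / 975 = 1.81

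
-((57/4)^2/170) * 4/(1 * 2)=-3249/1360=-2.39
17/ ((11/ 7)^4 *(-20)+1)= -40817/ 290419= -0.14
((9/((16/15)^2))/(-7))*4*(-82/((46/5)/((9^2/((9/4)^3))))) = 46125/161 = 286.49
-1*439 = -439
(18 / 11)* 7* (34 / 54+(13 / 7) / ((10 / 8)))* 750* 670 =12175727.27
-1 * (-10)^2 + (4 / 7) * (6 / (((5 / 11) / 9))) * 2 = 1252 / 35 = 35.77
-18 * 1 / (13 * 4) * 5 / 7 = -45 / 182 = -0.25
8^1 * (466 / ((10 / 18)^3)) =2717712 / 125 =21741.70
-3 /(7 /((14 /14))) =-3 /7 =-0.43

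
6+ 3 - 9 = 0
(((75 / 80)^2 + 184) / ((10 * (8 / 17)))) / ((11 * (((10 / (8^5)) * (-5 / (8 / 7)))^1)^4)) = 57977035759758551810048 / 51583984375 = 1123934811593.52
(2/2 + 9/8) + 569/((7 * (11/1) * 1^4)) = 5861/616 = 9.51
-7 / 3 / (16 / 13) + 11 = 437 / 48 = 9.10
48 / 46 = 24 / 23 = 1.04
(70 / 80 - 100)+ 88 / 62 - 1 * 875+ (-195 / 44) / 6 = -663889 / 682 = -973.44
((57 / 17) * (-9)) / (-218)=513 / 3706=0.14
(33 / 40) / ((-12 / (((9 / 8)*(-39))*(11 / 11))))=3861 / 1280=3.02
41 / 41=1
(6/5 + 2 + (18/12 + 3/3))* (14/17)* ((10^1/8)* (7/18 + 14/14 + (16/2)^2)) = 156541/408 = 383.68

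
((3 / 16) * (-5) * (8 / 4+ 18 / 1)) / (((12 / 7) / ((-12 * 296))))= 38850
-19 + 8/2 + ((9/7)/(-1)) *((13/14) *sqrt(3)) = -15 - 117 *sqrt(3)/98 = -17.07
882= 882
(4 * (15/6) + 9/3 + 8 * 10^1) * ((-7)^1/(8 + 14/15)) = -9765/134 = -72.87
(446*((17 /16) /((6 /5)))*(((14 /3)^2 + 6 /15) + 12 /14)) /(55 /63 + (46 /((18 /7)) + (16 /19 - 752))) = -65330303 /5260068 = -12.42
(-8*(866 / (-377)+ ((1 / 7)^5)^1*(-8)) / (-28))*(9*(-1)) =262041804 / 44353673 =5.91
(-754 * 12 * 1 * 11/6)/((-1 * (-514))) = -8294/257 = -32.27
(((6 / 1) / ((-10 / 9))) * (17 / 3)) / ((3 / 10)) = -102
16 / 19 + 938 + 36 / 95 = 89226 / 95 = 939.22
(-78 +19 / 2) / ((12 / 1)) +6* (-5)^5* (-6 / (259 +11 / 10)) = 426.82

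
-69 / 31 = -2.23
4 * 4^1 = 16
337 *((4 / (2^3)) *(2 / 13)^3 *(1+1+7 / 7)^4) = 109188 / 2197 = 49.70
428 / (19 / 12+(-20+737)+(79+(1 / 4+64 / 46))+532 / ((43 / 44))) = 2539752 / 7972903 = 0.32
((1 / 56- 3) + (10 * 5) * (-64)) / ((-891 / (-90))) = -298945 / 924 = -323.53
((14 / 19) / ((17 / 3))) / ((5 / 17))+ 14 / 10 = 35 / 19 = 1.84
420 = 420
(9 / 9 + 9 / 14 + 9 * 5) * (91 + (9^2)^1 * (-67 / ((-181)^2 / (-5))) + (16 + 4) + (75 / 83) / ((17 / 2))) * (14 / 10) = 1689396613524 / 231128855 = 7309.33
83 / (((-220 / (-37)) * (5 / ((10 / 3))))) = 3071 / 330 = 9.31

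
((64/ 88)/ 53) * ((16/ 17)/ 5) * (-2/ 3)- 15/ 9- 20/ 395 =-1.72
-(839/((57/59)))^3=-121294725898501/185193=-654963880.38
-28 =-28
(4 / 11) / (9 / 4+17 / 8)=0.08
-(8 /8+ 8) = -9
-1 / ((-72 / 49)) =49 / 72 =0.68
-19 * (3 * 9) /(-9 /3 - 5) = 513 /8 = 64.12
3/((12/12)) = 3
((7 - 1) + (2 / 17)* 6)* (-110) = -12540 / 17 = -737.65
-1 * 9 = -9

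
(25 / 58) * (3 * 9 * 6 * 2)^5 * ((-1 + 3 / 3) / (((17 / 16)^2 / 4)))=0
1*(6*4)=24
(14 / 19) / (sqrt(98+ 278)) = 7 * sqrt(94) / 1786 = 0.04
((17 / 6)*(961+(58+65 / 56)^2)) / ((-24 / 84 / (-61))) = 14507282605 / 5376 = 2698527.27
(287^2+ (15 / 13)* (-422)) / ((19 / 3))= 3193401 / 247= 12928.75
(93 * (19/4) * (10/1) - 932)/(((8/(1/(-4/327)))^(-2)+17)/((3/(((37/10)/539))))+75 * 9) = 57713187840/11181304469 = 5.16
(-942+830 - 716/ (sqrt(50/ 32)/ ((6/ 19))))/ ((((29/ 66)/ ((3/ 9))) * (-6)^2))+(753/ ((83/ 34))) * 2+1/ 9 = 1257130189/ 2057985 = 610.85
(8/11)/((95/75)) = 120/209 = 0.57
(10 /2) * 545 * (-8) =-21800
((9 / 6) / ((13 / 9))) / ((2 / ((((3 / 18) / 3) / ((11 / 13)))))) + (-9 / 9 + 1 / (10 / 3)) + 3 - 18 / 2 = -2933 / 440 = -6.67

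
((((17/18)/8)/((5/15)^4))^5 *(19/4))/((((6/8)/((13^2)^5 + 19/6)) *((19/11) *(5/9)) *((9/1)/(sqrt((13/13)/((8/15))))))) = 84760225463227511645811 *sqrt(30)/41943040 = 11068603388174408.87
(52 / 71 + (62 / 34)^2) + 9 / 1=267930 / 20519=13.06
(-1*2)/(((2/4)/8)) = -32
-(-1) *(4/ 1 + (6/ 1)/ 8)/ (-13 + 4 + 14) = 19/ 20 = 0.95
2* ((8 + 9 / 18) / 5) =17 / 5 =3.40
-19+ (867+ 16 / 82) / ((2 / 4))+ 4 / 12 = 211034 / 123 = 1715.72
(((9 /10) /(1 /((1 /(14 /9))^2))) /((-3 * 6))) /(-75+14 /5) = 81 /283024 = 0.00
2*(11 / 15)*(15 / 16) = 11 / 8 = 1.38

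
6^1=6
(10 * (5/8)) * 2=25/2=12.50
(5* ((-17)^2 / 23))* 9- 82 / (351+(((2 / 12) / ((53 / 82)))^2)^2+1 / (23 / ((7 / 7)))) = 565.20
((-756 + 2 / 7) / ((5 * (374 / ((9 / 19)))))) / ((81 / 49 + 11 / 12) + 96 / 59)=-23595516 / 517306141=-0.05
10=10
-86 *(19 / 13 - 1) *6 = -3096 / 13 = -238.15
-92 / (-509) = 0.18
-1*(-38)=38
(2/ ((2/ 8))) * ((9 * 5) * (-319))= -114840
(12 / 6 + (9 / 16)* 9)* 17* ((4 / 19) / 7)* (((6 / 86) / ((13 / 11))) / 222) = 21131 / 22006712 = 0.00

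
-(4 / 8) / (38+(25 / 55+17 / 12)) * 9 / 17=-594 / 89471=-0.01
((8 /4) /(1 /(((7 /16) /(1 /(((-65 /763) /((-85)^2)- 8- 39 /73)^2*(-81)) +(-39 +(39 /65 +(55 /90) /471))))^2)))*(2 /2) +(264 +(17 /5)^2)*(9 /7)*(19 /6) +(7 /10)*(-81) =1978969180295791805423065974488762943811482927850981167 /1857797816383762099683955412880998667611620192657400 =1065.22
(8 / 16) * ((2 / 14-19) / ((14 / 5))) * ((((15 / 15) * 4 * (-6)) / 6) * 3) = 40.41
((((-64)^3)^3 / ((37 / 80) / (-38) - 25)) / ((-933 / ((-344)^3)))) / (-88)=-278662603403000810863329280 / 780367731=-357091397213348908.79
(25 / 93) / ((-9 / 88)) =-2200 / 837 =-2.63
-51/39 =-17/13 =-1.31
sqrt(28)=2 * sqrt(7)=5.29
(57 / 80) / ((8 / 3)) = 171 / 640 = 0.27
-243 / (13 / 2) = -486 / 13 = -37.38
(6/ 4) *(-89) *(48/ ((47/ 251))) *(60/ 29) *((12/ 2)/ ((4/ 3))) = -434270160/ 1363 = -318613.47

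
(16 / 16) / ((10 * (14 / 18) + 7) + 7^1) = 9 / 196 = 0.05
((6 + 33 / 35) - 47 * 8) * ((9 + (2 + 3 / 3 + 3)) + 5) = -51668 / 7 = -7381.14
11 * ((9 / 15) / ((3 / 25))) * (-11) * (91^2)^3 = -343560897484805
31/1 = 31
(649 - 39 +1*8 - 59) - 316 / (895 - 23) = 121783 / 218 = 558.64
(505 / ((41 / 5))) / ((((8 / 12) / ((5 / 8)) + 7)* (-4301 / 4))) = -151500 / 21337261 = -0.01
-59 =-59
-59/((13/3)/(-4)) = 708/13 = 54.46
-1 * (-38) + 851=889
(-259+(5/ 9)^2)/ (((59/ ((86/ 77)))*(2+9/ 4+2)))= -7208176/ 9199575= -0.78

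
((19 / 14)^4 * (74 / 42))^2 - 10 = 16742268066169 / 650822973696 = 25.72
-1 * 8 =-8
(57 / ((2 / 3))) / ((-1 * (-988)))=9 / 104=0.09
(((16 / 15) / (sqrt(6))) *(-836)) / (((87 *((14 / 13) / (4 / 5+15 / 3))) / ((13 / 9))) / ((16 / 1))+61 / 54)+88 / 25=88 / 25 - 27126528 *sqrt(6) / 333755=-195.57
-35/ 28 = -5/ 4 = -1.25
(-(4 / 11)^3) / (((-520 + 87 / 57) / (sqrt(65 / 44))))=608 * sqrt(715) / 144228491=0.00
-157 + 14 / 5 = -771 / 5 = -154.20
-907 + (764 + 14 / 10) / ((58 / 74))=10084 / 145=69.54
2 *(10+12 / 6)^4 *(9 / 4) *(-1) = -93312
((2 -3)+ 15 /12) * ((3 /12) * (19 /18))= 19 /288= 0.07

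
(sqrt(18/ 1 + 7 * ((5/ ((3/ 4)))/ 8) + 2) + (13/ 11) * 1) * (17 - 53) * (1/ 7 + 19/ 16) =-447 * sqrt(930)/ 56 - 17433/ 308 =-300.02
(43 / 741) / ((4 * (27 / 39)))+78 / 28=40315 / 14364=2.81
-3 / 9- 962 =-2887 / 3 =-962.33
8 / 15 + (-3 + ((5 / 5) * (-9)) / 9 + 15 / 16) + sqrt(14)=-607 / 240 + sqrt(14)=1.21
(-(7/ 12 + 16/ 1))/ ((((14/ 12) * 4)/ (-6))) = 597/ 28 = 21.32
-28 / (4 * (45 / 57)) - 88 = -1453 / 15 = -96.87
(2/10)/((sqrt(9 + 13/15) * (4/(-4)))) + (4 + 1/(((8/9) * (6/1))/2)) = 35/8 -sqrt(555)/370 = 4.31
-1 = -1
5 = 5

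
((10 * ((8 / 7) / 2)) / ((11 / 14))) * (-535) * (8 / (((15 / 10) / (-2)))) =41503.03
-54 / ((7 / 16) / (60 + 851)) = -787104 / 7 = -112443.43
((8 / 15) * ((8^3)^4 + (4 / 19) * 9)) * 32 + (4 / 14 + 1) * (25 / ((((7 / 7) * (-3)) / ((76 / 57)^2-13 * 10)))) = 467952149342518 / 399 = 1172812404367.21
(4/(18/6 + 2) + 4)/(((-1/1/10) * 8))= -6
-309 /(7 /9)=-2781 /7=-397.29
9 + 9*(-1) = 0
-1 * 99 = -99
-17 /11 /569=-17 /6259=-0.00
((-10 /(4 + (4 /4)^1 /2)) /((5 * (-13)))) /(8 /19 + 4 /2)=38 /2691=0.01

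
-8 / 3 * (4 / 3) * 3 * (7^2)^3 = -3764768 / 3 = -1254922.67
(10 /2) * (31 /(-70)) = -31 /14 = -2.21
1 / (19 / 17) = 17 / 19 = 0.89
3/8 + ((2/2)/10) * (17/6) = 79/120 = 0.66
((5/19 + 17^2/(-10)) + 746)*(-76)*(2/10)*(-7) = 1908186/25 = 76327.44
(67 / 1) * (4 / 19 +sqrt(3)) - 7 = 135 / 19 +67 * sqrt(3) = 123.15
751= 751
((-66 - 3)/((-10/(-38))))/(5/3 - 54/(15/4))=3933/191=20.59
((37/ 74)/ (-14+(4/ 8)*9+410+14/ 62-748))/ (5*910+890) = -31/ 117128640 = -0.00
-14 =-14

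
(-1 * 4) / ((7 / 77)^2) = -484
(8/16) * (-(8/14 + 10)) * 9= -333/7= -47.57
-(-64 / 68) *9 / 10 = 72 / 85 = 0.85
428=428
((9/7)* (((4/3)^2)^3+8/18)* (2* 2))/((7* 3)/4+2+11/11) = 70720/18711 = 3.78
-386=-386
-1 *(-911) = 911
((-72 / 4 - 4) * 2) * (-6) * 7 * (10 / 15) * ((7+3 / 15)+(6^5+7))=47987632 / 5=9597526.40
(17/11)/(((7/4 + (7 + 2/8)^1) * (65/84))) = 476/2145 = 0.22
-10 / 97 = -0.10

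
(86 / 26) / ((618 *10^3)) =0.00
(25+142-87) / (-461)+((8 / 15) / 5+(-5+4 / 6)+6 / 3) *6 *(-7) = 1075818 / 11525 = 93.35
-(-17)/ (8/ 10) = 85/ 4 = 21.25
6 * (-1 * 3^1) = -18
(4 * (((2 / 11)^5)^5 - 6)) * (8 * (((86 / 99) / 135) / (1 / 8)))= -14312213162978304146098874461184 / 1448058449333855945089061304615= -9.88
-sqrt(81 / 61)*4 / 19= -36*sqrt(61) / 1159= -0.24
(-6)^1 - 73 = -79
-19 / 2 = -9.50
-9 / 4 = -2.25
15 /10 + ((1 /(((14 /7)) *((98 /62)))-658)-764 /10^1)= -179483 /245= -732.58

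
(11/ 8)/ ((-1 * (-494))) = 11/ 3952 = 0.00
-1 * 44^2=-1936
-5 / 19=-0.26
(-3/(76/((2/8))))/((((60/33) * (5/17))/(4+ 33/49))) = -128469/1489600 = -0.09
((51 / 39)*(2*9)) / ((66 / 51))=2601 / 143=18.19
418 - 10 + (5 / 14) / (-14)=79963 / 196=407.97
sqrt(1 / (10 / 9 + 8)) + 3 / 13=3 / 13 + 3 * sqrt(82) / 82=0.56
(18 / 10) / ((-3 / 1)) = -3 / 5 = -0.60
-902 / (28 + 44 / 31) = -13981 / 456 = -30.66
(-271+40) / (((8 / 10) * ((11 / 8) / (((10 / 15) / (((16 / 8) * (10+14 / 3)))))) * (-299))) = 105 / 6578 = 0.02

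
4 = 4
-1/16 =-0.06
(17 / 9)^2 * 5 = 1445 / 81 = 17.84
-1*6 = -6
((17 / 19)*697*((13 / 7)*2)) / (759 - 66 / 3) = 3.14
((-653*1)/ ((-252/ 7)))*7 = 4571/ 36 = 126.97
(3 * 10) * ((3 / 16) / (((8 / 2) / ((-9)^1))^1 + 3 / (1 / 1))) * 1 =405 / 184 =2.20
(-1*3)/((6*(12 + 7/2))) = -1/31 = -0.03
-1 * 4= -4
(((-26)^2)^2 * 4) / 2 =913952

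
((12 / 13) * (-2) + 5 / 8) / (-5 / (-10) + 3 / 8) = -127 / 91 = -1.40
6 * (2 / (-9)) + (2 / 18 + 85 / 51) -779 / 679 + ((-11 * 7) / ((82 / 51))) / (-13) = 2.98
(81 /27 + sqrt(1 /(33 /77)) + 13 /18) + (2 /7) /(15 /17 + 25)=sqrt(21) /3 + 51743 /13860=5.26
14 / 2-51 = -44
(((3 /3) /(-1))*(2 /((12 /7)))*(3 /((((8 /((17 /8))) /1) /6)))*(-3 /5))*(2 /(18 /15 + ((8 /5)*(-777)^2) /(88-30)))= 10353 /25760960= 0.00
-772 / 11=-70.18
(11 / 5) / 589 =11 / 2945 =0.00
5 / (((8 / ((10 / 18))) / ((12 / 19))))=25 / 114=0.22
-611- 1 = -612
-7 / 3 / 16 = -7 / 48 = -0.15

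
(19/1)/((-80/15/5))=-285/16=-17.81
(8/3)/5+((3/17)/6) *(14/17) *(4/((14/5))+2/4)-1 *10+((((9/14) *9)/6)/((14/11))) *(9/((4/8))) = 3583697/849660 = 4.22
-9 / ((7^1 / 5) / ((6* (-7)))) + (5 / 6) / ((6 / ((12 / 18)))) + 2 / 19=277223 / 1026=270.20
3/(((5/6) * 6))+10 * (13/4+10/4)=581/10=58.10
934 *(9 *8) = 67248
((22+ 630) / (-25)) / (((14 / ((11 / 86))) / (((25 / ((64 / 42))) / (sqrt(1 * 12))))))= -1793 * sqrt(3) / 2752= -1.13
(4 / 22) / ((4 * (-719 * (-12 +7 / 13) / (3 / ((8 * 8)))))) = 0.00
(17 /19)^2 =289 /361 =0.80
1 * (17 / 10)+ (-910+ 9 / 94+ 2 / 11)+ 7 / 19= -44579427 / 49115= -907.65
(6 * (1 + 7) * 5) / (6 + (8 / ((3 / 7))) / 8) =144 / 5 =28.80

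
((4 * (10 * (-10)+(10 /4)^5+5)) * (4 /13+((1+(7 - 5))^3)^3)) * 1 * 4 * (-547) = -11897280085 /26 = -457587695.58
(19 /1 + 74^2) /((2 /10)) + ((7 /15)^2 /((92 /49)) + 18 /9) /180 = 102371893801 /3726000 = 27475.01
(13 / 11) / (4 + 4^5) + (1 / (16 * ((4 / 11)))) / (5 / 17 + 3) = 540297 / 10131968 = 0.05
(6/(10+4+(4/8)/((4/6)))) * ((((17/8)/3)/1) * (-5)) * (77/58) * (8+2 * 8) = -78540/1711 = -45.90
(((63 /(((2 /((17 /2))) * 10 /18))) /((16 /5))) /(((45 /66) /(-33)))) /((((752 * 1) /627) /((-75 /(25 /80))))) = 2193846039 /1504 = 1458674.23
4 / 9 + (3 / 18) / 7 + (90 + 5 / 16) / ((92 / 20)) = 466031 / 23184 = 20.10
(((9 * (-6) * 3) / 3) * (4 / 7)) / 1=-216 / 7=-30.86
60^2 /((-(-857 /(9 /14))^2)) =-72900 /35988001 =-0.00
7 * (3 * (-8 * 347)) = -58296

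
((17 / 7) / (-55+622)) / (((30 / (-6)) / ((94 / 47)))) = -34 / 19845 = -0.00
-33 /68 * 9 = -297 /68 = -4.37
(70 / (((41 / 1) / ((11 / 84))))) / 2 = 55 / 492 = 0.11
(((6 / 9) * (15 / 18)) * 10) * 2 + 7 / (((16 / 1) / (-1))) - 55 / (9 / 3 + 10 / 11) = -21029 / 6192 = -3.40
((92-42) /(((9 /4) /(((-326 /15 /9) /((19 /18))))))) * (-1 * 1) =50.84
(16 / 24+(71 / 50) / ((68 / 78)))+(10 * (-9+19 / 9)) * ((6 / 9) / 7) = -1370459 / 321300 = -4.27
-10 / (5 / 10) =-20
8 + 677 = 685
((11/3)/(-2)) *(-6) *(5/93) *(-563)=-30965/93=-332.96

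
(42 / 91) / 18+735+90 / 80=229679 / 312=736.15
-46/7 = -6.57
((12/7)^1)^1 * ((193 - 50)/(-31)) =-1716/217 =-7.91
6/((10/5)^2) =3/2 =1.50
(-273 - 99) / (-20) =93 / 5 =18.60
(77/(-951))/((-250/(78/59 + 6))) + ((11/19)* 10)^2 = 28290288884/843972875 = 33.52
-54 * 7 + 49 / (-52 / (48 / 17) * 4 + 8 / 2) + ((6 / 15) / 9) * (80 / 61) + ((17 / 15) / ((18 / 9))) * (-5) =-87542425 / 229482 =-381.48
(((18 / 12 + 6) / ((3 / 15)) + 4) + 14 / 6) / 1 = 263 / 6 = 43.83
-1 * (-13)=13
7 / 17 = 0.41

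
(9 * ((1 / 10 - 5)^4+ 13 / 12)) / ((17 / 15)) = 155942127 / 34000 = 4586.53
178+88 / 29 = 5250 / 29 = 181.03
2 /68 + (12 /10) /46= 217 /3910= 0.06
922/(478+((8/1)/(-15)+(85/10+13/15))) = 5532/2921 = 1.89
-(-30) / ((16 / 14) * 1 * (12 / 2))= 35 / 8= 4.38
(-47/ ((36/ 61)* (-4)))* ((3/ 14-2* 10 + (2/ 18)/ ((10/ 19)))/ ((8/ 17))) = -150262337/ 181440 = -828.17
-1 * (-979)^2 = -958441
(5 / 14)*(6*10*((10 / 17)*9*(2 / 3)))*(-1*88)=-792000 / 119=-6655.46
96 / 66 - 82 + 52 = -314 / 11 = -28.55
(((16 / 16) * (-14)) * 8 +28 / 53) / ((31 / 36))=-212688 / 1643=-129.45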